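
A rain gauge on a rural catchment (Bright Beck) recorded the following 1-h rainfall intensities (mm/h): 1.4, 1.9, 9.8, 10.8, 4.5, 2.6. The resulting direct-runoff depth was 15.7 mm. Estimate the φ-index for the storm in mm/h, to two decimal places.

Only the 3 blocks with intensity above φ contribute runoff: 9.8, 10.8, 4.5 mm/h.
Σ(I−φ)·Δt = d  ⇒  (9.8+10.8+4.5 − 3φ)·1 = 15.7
φ = (25.10 − 15.7/1) / 3 = 3.13 mm/h.

φ ≈ 3.13 mm/h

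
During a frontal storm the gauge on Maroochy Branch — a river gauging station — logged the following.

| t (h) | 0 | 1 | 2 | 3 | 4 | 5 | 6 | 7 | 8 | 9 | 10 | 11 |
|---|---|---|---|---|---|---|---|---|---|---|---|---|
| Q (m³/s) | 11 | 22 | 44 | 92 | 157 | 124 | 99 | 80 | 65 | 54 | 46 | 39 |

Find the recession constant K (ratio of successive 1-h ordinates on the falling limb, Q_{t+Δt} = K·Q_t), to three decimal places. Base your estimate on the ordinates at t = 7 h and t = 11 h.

Using the recession-limb readings at t = 7 h and t = 11 h: Q falls from 80 to 39 m³/s over 4 intervals.
K = (Q₂/Q₁)^(1/4) = (39/80)^(1/4) = 0.836.

K ≈ 0.836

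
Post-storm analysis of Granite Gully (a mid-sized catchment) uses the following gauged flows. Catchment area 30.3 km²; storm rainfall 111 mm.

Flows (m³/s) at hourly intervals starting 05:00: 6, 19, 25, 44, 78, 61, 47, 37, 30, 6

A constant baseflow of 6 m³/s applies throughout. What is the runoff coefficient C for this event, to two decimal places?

ΣQ_DR = 293.0 m³/s; V = ΣQ_DR·Δt = 1.055 × 10^6 m³.
Runoff depth d = V / A = 34.81 mm.
C = d / P = 34.81 / 111 = 0.31.

C ≈ 0.31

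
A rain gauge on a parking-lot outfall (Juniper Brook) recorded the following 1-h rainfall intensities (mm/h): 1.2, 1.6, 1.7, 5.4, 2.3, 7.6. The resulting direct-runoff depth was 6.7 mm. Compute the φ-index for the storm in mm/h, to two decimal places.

Only the 2 blocks with intensity above φ contribute runoff: 5.4, 7.6 mm/h.
Σ(I−φ)·Δt = d  ⇒  (5.4+7.6 − 2φ)·1 = 6.7
φ = (13.00 − 6.7/1) / 2 = 3.15 mm/h.

φ ≈ 3.15 mm/h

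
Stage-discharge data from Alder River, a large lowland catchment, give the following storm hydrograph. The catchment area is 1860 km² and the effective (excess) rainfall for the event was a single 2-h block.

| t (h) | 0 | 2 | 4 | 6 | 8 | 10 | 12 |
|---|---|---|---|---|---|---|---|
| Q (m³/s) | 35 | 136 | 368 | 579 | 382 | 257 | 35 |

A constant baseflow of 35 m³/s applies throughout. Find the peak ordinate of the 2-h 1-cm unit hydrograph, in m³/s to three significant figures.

Direct runoff: 0.0, 101.0, 333.0, 544.0, 347.0, 222.0, 0.0 m³/s; ΣQ_DR = 1547 m³/s, peak = 544.0 m³/s.
Runoff depth d = ΣQ_DR·Δt / A = 1547 × 7200 / (1860 km²) = 5.988 mm.
The 1-cm UH is the DRH scaled by (10 mm)/d, so U_p = 544.0 × 10/5.988 = 908 m³/s.

U_p ≈ 908 m³/s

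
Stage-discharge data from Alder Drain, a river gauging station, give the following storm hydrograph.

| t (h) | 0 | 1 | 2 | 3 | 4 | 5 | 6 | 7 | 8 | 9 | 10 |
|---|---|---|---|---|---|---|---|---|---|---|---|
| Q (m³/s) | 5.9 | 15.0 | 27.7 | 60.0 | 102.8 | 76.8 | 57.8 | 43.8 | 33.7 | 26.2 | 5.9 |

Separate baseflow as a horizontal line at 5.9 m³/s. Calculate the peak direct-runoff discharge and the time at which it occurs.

Subtracting baseflow gives direct-runoff ordinates: 0.0, 9.1, 21.8, 54.1, 96.9, 70.9, 51.9, 37.9, 27.8, 20.3, 0.0 m³/s.
The maximum is 96.9 m³/s, occurring at the reading for t = 4 h.

Q_p = 96.9 m³/s at t = 4 h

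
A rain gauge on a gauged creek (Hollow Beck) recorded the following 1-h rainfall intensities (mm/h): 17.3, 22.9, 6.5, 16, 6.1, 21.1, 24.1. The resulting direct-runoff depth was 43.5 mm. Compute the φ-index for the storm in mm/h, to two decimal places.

φ ≈ 11.58 mm/h

Only the 5 blocks with intensity above φ contribute runoff: 17.3, 22.9, 16, 21.1, 24.1 mm/h.
Σ(I−φ)·Δt = d  ⇒  (17.3+22.9+16+21.1+24.1 − 5φ)·1 = 43.5
φ = (101.4 − 43.5/1) / 5 = 11.58 mm/h.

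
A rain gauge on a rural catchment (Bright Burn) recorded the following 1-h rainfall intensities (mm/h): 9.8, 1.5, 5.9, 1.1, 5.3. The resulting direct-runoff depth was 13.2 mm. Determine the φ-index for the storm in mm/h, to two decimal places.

Only the 3 blocks with intensity above φ contribute runoff: 9.8, 5.9, 5.3 mm/h.
Σ(I−φ)·Δt = d  ⇒  (9.8+5.9+5.3 − 3φ)·1 = 13.2
φ = (21.00 − 13.2/1) / 3 = 2.60 mm/h.

φ ≈ 2.60 mm/h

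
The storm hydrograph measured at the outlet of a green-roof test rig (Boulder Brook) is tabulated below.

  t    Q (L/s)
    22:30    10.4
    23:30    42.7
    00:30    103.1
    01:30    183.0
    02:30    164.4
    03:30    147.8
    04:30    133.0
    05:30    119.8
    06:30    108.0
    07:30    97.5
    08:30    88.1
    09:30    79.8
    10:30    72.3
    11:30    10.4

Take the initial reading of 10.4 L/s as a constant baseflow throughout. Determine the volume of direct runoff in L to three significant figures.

Direct-runoff ordinates (Q − Q_b): 0.0, 32.3, 92.7, 172.6, 154.0, 137.4, 122.6, 109.4, 97.6, 87.1, 77.7, 69.4, 61.9, 0.0 L/s.
ΣQ_DR = 1215 L/s.
With Δt = 1 h = 3600 s, V = ΣQ_DR · Δt = 1215 × 3600 = 4.37 × 10^6 L.

V ≈ 4.37 × 10^6 L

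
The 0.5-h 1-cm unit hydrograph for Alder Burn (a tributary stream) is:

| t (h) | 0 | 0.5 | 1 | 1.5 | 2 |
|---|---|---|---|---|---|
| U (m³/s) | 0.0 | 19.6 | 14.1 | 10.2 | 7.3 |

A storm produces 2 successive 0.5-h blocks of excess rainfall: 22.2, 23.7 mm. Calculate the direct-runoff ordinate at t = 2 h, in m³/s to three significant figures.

Q ≈ 40.4 m³/s

By discrete convolution, Q_j = Σ (P_i / 10 mm) · U_{j−i}.
At t = 2 h (j=4): Q = (22.2/10)·7.3 + (23.7/10)·10.2 = 40.4 m³/s.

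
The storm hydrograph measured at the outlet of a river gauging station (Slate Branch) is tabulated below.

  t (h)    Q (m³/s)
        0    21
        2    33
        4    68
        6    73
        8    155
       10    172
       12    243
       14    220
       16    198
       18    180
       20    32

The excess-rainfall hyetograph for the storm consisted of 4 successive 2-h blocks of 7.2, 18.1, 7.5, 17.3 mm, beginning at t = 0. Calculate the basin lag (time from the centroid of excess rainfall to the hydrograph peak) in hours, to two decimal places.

t_L ≈ 7.61 h

Centroid of excess rainfall: t_c = Σ P_i·t̄_i / ΣP_i = 4.3932 h (block centres at 1, 3, 5, 7 h).
Hydrograph peak occurs at t = 12 h, so basin lag t_L = 12 − 4.3932 = 7.61 h.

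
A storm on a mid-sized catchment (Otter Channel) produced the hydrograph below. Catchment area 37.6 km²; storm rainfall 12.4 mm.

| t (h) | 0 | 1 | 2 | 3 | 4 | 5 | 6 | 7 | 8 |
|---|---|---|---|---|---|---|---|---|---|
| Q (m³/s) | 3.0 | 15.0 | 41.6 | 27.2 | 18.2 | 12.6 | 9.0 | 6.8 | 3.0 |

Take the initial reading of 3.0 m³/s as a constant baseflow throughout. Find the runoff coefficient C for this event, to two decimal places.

ΣQ_DR = 109.4 m³/s; V = ΣQ_DR·Δt = 3.938 × 10^5 m³.
Runoff depth d = V / A = 10.47 mm.
C = d / P = 10.47 / 12.4 = 0.84.

C ≈ 0.84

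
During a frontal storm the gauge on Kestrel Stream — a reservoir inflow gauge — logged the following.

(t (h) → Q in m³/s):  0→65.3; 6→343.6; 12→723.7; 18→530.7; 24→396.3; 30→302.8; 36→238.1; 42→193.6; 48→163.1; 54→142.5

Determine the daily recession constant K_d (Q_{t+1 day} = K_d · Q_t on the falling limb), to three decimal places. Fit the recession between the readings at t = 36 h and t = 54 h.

Between t = 36 h and t = 54 h the flow falls from 238.1 to 142.5 m³/s over 3×6 h = 18 h.
Per-interval ratio K = (142.5/238.1)^(1/3) = 0.8427; K_d = K^(24/6) = 0.504.

K_d ≈ 0.504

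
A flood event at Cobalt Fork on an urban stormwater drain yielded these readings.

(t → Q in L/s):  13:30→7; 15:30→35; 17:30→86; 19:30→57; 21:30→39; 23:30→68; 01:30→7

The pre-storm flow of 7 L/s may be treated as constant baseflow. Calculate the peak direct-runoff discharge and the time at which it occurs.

Subtracting baseflow gives direct-runoff ordinates: 0.0, 28.0, 79.0, 50.0, 32.0, 61.0, 0.0 L/s.
The maximum is 79.0 L/s, occurring at the reading for t = 17:30.

Q_p = 79.0 L/s at t = 17:30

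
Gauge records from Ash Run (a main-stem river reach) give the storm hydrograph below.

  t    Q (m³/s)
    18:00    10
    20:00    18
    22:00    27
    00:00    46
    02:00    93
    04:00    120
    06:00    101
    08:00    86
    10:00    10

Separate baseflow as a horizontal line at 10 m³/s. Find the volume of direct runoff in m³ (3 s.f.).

V ≈ 3.03 × 10^6 m³

Direct-runoff ordinates (Q − Q_b): 0.0, 8.0, 17.0, 36.0, 83.0, 110.0, 91.0, 76.0, 0.0 m³/s.
ΣQ_DR = 421.0 m³/s.
With Δt = 2 h = 7200 s, V = ΣQ_DR · Δt = 421.0 × 7200 = 3.03 × 10^6 m³.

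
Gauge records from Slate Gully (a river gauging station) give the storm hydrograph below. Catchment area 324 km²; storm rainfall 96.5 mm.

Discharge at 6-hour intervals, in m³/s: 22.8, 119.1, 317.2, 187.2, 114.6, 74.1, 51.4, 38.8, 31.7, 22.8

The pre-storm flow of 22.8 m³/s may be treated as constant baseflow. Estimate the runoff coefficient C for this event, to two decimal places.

C ≈ 0.52

ΣQ_DR = 751.7 m³/s; V = ΣQ_DR·Δt = 1.624 × 10^7 m³.
Runoff depth d = V / A = 50.11 mm.
C = d / P = 50.11 / 96.5 = 0.52.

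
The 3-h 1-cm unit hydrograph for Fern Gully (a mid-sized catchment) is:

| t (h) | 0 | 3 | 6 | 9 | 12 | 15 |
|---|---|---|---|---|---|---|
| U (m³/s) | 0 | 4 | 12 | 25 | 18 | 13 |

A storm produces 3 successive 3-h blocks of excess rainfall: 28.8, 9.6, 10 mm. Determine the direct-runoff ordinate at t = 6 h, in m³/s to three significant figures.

Q ≈ 38.4 m³/s

By discrete convolution, Q_j = Σ (P_i / 10 mm) · U_{j−i}.
At t = 6 h (j=2): Q = (28.8/10)·12 + (9.6/10)·4 + (10/10)·0 = 38.4 m³/s.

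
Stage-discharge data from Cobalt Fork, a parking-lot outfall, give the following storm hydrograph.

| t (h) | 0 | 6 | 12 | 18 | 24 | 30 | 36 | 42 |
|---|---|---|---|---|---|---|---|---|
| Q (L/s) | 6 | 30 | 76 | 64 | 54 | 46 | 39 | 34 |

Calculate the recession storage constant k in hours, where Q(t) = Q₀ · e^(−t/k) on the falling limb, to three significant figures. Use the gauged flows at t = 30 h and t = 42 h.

k ≈ 39.7 h

On the falling limb, Q drops from 46 to 34 L/s between t = 30 h and t = 42 h (Δt = 12 h).
k = −Δt / ln(Q₂/Q₁) = −12 / ln(34/46) = 39.7 h.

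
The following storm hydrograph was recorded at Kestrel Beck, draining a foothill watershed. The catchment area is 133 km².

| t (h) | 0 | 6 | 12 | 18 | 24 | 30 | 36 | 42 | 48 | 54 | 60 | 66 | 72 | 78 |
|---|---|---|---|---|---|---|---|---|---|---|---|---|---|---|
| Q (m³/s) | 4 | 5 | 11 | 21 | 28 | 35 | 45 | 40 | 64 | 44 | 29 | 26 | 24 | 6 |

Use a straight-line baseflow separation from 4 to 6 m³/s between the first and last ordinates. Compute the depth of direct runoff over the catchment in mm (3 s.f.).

Direct runoff: 0.00, 0.85, 6.69, 16.54, 23.38, 30.23, 40.08, 34.92, 58.77, 38.62, 23.46, 20.31, 18.15, 0.00 m³/s; ΣQ_DR = 312.0 m³/s.
V = ΣQ_DR · Δt = 312.0 × 21600 s = 6.739 × 10^6 m³.
Over A = 133 km², depth = V / A = 50.7 mm.

d ≈ 50.7 mm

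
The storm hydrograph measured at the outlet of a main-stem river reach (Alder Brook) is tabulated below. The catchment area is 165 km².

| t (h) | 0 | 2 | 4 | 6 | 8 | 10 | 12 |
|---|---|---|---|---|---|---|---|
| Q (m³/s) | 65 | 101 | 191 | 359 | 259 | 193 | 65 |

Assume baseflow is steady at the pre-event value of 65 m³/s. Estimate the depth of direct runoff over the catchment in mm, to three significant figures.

Direct runoff: 0.0, 36.0, 126.0, 294.0, 194.0, 128.0, 0.0 m³/s; ΣQ_DR = 778.0 m³/s.
V = ΣQ_DR · Δt = 778.0 × 7200 s = 5.602 × 10^6 m³.
Over A = 165 km², depth = V / A = 33.9 mm.

d ≈ 33.9 mm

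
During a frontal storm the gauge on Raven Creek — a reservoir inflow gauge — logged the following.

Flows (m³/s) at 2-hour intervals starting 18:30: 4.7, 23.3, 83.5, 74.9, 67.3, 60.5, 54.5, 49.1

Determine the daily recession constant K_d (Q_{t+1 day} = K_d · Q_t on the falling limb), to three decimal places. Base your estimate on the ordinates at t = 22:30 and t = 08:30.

K_d ≈ 0.280

Between t = 22:30 and t = 08:30 the flow falls from 83.5 to 49.1 m³/s over 5×2 h = 10 h.
Per-interval ratio K = (49.1/83.5)^(1/5) = 0.8992; K_d = K^(24/2) = 0.280.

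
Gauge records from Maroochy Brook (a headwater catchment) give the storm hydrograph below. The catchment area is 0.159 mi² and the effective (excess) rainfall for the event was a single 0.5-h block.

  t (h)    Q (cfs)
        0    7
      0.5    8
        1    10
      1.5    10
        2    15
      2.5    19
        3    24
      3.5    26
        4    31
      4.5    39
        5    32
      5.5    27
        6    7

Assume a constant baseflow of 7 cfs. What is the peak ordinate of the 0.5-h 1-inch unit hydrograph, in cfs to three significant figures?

Direct runoff: 0.0, 1.0, 3.0, 3.0, 8.0, 12.0, 17.0, 19.0, 24.0, 32.0, 25.0, 20.0, 0.0 cfs; ΣQ_DR = 164.0 cfs, peak = 32.0 cfs.
Runoff depth d = ΣQ_DR·Δt / A = 164.0 × 1800 / (0.159 mi²) = 0.7992 in.
The 1-inch UH is the DRH scaled by (1 in)/d, so U_p = 32.0 × 1/0.7992 = 40.0 cfs.

U_p ≈ 40.0 cfs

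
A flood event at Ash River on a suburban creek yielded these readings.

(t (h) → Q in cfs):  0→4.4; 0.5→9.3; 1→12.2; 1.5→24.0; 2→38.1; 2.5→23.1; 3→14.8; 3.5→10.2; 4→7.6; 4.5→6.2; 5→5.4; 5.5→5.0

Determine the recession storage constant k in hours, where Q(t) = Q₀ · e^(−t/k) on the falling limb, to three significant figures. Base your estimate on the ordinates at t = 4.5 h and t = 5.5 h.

On the falling limb, Q drops from 6.2 to 5.0 cfs between t = 4.5 h and t = 5.5 h (Δt = 1 h).
k = −Δt / ln(Q₂/Q₁) = −1 / ln(5.0/6.2) = 4.65 h.

k ≈ 4.65 h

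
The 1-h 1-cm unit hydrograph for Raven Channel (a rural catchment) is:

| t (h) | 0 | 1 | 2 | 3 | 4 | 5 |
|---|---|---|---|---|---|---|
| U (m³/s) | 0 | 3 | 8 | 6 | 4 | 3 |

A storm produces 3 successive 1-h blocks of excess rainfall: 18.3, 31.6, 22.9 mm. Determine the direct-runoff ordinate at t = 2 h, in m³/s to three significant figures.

Q ≈ 24.1 m³/s

By discrete convolution, Q_j = Σ (P_i / 10 mm) · U_{j−i}.
At t = 2 h (j=2): Q = (18.3/10)·8 + (31.6/10)·3 + (22.9/10)·0 = 24.1 m³/s.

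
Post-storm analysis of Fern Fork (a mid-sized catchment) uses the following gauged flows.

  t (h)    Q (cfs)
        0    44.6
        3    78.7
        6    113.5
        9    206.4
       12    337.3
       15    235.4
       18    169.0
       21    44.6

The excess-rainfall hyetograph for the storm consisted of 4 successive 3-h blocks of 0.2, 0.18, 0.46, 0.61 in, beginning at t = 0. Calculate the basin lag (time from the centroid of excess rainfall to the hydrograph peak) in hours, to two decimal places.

Centroid of excess rainfall: t_c = Σ P_i·t̄_i / ΣP_i = 7.5621 h (block centres at 1.5, 4.5, 7.5, 10.5 h).
Hydrograph peak occurs at t = 12 h, so basin lag t_L = 12 − 7.5621 = 4.44 h.

t_L ≈ 4.44 h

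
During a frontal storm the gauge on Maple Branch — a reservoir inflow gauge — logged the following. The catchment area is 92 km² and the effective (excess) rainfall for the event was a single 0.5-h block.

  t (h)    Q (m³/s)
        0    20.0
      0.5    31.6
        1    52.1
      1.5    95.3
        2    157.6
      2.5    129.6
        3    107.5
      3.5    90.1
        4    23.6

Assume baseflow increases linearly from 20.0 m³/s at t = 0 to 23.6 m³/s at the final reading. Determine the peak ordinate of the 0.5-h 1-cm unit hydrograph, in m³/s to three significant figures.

Direct runoff: 0.00, 11.15, 31.20, 73.95, 135.80, 107.35, 84.80, 66.95, 0.00 m³/s; ΣQ_DR = 511.2 m³/s, peak = 135.80 m³/s.
Runoff depth d = ΣQ_DR·Δt / A = 511.2 × 1800 / (92 km²) = 10.00 mm.
The 1-cm UH is the DRH scaled by (10 mm)/d, so U_p = 135.80 × 10/10.00 = 136 m³/s.

U_p ≈ 136 m³/s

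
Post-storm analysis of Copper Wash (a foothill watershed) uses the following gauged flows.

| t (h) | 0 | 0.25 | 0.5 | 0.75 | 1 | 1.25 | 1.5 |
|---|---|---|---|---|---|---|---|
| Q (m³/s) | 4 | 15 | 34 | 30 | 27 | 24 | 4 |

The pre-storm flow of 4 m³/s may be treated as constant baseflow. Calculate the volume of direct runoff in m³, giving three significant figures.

V ≈ 99000 m³

Direct-runoff ordinates (Q − Q_b): 0.0, 11.0, 30.0, 26.0, 23.0, 20.0, 0.0 m³/s.
ΣQ_DR = 110.0 m³/s.
With Δt = 0.25 h = 900 s, V = ΣQ_DR · Δt = 110.0 × 900 = 99000 m³.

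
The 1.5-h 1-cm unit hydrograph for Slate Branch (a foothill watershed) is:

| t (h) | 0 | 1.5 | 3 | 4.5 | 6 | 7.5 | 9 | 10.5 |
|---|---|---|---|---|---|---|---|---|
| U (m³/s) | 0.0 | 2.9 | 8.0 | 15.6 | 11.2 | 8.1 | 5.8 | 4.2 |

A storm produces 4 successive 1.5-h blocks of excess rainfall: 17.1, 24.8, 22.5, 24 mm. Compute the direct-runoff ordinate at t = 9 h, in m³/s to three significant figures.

Q ≈ 92.6 m³/s

By discrete convolution, Q_j = Σ (P_i / 10 mm) · U_{j−i}.
At t = 9 h (j=6): Q = (17.1/10)·5.8 + (24.8/10)·8.1 + (22.5/10)·11.2 + (24/10)·15.6 = 92.6 m³/s.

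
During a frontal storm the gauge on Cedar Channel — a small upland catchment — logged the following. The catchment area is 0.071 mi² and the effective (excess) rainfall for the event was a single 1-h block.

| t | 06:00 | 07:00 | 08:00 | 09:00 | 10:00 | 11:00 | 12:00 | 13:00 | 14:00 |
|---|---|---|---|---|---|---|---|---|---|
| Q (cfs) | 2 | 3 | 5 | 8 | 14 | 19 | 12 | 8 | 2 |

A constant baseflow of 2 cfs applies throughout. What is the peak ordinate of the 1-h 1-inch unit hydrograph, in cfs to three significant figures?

U_p ≈ 14.2 cfs

Direct runoff: 0.0, 1.0, 3.0, 6.0, 12.0, 17.0, 10.0, 6.0, 0.0 cfs; ΣQ_DR = 55.00 cfs, peak = 17.0 cfs.
Runoff depth d = ΣQ_DR·Δt / A = 55.00 × 3600 / (0.071 mi²) = 1.200 in.
The 1-inch UH is the DRH scaled by (1 in)/d, so U_p = 17.0 × 1/1.200 = 14.2 cfs.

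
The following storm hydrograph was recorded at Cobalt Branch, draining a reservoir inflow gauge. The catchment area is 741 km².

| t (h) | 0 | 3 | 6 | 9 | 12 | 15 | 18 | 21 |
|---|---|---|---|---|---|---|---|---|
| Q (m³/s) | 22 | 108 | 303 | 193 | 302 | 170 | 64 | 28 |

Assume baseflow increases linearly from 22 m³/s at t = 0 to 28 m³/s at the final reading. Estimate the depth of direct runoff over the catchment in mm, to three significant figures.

Direct runoff: 0.00, 85.14, 279.29, 168.43, 276.57, 143.71, 36.86, 0.00 m³/s; ΣQ_DR = 990.0 m³/s.
V = ΣQ_DR · Δt = 990.0 × 10800 s = 1.069 × 10^7 m³.
Over A = 741 km², depth = V / A = 14.4 mm.

d ≈ 14.4 mm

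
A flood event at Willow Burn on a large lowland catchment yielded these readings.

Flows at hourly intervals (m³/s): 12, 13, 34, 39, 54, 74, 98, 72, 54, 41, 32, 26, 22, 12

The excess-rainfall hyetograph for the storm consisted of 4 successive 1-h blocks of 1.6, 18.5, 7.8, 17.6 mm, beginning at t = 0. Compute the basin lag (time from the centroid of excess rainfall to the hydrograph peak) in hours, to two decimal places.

Centroid of excess rainfall: t_c = Σ P_i·t̄_i / ΣP_i = 2.4099 h (block centres at 0.5, 1.5, 2.5, 3.5 h).
Hydrograph peak occurs at t = 6 h, so basin lag t_L = 6 − 2.4099 = 3.59 h.

t_L ≈ 3.59 h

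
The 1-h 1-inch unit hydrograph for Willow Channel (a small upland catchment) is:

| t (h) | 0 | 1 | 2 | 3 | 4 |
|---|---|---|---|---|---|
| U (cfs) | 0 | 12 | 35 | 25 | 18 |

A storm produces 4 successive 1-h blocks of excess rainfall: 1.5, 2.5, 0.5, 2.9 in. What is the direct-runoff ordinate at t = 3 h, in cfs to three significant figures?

By discrete convolution, Q_j = Σ (P_i / 1 in) · U_{j−i}.
At t = 3 h (j=3): Q = (1.5/1)·25 + (2.5/1)·35 + (0.5/1)·12 + (2.9/1)·0 = 131 cfs.

Q ≈ 131 cfs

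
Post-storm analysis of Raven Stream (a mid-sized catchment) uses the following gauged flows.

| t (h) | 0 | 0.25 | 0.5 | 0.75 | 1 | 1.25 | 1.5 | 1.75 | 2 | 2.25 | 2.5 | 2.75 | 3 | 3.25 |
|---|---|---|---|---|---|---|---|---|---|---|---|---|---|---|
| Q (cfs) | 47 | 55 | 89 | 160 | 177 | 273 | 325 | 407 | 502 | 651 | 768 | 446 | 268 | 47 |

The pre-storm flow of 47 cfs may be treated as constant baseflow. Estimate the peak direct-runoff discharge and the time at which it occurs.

Subtracting baseflow gives direct-runoff ordinates: 0.0, 8.0, 42.0, 113.0, 130.0, 226.0, 278.0, 360.0, 455.0, 604.0, 721.0, 399.0, 221.0, 0.0 cfs.
The maximum is 721.0 cfs, occurring at the reading for t = 2.5 h.

Q_p = 721.0 cfs at t = 2.5 h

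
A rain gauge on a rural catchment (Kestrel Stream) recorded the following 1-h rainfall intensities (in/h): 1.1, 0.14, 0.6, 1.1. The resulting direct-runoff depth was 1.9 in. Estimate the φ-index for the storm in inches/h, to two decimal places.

φ ≈ 0.30 in/h

Only the 3 blocks with intensity above φ contribute runoff: 1.1, 0.6, 1.1 in/h.
Σ(I−φ)·Δt = d  ⇒  (1.1+0.6+1.1 − 3φ)·1 = 1.9
φ = (2.800 − 1.9/1) / 3 = 0.30 in/h.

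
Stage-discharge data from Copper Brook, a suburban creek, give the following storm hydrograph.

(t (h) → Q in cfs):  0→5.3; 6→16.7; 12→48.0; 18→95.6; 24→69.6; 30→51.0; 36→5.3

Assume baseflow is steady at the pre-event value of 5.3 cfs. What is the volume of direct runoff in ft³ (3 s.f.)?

Direct-runoff ordinates (Q − Q_b): 0.0, 11.4, 42.7, 90.3, 64.3, 45.7, 0.0 cfs.
ΣQ_DR = 254.4 cfs.
With Δt = 6 h = 21600 s, V = ΣQ_DR · Δt = 254.4 × 21600 = 5.50 × 10^6 ft³.

V ≈ 5.50 × 10^6 ft³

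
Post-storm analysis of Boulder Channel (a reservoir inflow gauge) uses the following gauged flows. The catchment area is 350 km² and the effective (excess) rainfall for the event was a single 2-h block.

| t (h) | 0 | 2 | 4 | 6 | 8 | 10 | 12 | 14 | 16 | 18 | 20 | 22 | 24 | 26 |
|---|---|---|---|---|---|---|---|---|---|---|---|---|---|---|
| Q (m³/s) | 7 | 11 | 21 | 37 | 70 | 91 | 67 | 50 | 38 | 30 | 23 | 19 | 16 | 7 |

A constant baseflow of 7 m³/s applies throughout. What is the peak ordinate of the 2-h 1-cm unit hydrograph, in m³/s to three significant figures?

U_p ≈ 105 m³/s

Direct runoff: 0.0, 4.0, 14.0, 30.0, 63.0, 84.0, 60.0, 43.0, 31.0, 23.0, 16.0, 12.0, 9.0, 0.0 m³/s; ΣQ_DR = 389.0 m³/s, peak = 84.0 m³/s.
Runoff depth d = ΣQ_DR·Δt / A = 389.0 × 7200 / (350 km²) = 8.002 mm.
The 1-cm UH is the DRH scaled by (10 mm)/d, so U_p = 84.0 × 10/8.002 = 105 m³/s.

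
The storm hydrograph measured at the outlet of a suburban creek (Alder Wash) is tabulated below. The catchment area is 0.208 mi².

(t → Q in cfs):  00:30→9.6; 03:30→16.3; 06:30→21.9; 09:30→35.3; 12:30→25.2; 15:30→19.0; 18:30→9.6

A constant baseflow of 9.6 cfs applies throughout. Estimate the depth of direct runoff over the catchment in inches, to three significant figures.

Direct runoff: 0.0, 6.7, 12.3, 25.7, 15.6, 9.4, 0.0 cfs; ΣQ_DR = 69.70 cfs.
V = ΣQ_DR · Δt = 69.70 × 10800 s = 7.528 × 10^5 ft³.
Over A = 0.208 mi², depth = V / A = 1.56 in.

d ≈ 1.56 in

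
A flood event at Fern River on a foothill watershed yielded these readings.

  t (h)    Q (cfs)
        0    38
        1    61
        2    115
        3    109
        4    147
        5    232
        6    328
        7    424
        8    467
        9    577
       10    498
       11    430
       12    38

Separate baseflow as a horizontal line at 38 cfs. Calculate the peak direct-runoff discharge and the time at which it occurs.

Subtracting baseflow gives direct-runoff ordinates: 0.0, 23.0, 77.0, 71.0, 109.0, 194.0, 290.0, 386.0, 429.0, 539.0, 460.0, 392.0, 0.0 cfs.
The maximum is 539.0 cfs, occurring at the reading for t = 9 h.

Q_p = 539.0 cfs at t = 9 h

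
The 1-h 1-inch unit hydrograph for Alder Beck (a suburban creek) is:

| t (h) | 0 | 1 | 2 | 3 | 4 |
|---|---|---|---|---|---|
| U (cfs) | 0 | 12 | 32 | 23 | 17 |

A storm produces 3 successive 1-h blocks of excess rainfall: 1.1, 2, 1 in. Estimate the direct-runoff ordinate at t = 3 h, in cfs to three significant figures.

Q ≈ 101 cfs

By discrete convolution, Q_j = Σ (P_i / 1 in) · U_{j−i}.
At t = 3 h (j=3): Q = (1.1/1)·23 + (2/1)·32 + (1/1)·12 = 101 cfs.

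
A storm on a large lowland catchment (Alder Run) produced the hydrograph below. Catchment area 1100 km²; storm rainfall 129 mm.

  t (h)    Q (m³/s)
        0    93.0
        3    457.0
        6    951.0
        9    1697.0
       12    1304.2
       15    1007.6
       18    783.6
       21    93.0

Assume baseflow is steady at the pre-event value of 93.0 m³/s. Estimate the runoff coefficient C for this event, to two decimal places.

ΣQ_DR = 5642 m³/s; V = ΣQ_DR·Δt = 6.094 × 10^7 m³.
Runoff depth d = V / A = 55.40 mm.
C = d / P = 55.40 / 129 = 0.43.

C ≈ 0.43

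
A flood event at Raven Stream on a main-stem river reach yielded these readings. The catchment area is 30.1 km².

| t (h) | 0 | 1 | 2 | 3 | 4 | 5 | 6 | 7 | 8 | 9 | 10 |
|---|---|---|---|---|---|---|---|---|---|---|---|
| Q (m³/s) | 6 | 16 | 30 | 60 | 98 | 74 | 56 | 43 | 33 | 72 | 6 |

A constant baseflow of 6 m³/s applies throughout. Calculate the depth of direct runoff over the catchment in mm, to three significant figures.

Direct runoff: 0.0, 10.0, 24.0, 54.0, 92.0, 68.0, 50.0, 37.0, 27.0, 66.0, 0.0 m³/s; ΣQ_DR = 428.0 m³/s.
V = ΣQ_DR · Δt = 428.0 × 3600 s = 1.541 × 10^6 m³.
Over A = 30.1 km², depth = V / A = 51.2 mm.

d ≈ 51.2 mm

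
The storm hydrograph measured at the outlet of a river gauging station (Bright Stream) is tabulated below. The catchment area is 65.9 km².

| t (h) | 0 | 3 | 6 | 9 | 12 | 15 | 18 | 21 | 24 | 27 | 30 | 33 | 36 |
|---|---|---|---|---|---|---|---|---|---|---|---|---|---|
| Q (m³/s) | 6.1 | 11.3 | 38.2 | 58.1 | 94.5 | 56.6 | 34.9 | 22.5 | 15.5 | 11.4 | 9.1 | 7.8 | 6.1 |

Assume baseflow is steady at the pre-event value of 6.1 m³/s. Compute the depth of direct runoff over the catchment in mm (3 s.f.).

d ≈ 48.0 mm

Direct runoff: 0.0, 5.2, 32.1, 52.0, 88.4, 50.5, 28.8, 16.4, 9.4, 5.3, 3.0, 1.7, 0.0 m³/s; ΣQ_DR = 292.8 m³/s.
V = ΣQ_DR · Δt = 292.8 × 10800 s = 3.162 × 10^6 m³.
Over A = 65.9 km², depth = V / A = 48.0 mm.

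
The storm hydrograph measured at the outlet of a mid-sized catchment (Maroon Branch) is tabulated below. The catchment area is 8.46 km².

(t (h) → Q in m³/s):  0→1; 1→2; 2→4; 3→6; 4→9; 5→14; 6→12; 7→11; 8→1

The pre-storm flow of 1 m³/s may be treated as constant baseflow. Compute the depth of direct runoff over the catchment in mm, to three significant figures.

d ≈ 21.7 mm

Direct runoff: 0.0, 1.0, 3.0, 5.0, 8.0, 13.0, 11.0, 10.0, 0.0 m³/s; ΣQ_DR = 51.00 m³/s.
V = ΣQ_DR · Δt = 51.00 × 3600 s = 1.836 × 10^5 m³.
Over A = 8.46 km², depth = V / A = 21.7 mm.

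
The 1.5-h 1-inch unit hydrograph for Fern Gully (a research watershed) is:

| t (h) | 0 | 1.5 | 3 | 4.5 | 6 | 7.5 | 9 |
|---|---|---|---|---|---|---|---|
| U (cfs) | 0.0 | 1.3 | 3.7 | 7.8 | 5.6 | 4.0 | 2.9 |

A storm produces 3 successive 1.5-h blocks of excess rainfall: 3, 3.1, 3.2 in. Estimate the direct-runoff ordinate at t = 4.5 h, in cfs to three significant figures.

Q ≈ 39.0 cfs

By discrete convolution, Q_j = Σ (P_i / 1 in) · U_{j−i}.
At t = 4.5 h (j=3): Q = (3/1)·7.8 + (3.1/1)·3.7 + (3.2/1)·1.3 = 39.0 cfs.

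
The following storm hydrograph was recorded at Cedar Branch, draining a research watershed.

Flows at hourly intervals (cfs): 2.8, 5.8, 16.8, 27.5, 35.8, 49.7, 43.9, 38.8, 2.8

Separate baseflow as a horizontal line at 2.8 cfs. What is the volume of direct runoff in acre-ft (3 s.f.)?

Direct-runoff ordinates (Q − Q_b): 0.0, 3.0, 14.0, 24.7, 33.0, 46.9, 41.1, 36.0, 0.0 cfs.
ΣQ_DR = 198.7 cfs.
With Δt = 1 h = 3600 s, V = ΣQ_DR · Δt = 198.7 × 3600 = 7.15 × 10^5 ft³ = 16.4 acre-ft.

V ≈ 16.4 acre-ft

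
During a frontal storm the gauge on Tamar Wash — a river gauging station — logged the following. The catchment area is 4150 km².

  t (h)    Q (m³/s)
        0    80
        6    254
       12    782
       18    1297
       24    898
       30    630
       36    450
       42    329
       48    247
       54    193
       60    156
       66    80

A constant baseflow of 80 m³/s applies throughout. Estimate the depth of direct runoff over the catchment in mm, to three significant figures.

d ≈ 23.1 mm

Direct runoff: 0.0, 174.0, 702.0, 1217.0, 818.0, 550.0, 370.0, 249.0, 167.0, 113.0, 76.0, 0.0 m³/s; ΣQ_DR = 4436 m³/s.
V = ΣQ_DR · Δt = 4436 × 21600 s = 9.582 × 10^7 m³.
Over A = 4150 km², depth = V / A = 23.1 mm.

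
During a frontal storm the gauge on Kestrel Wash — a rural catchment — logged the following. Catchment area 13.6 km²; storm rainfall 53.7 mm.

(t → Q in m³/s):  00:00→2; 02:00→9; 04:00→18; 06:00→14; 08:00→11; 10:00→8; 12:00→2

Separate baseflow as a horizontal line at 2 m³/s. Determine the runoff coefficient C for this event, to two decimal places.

C ≈ 0.49

ΣQ_DR = 50.00 m³/s; V = ΣQ_DR·Δt = 3.600 × 10^5 m³.
Runoff depth d = V / A = 26.47 mm.
C = d / P = 26.47 / 53.7 = 0.49.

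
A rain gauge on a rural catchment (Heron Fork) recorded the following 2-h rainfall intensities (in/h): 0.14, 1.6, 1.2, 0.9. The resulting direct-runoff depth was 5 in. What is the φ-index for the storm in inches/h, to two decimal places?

Only the 3 blocks with intensity above φ contribute runoff: 1.6, 1.2, 0.9 in/h.
Σ(I−φ)·Δt = d  ⇒  (1.6+1.2+0.9 − 3φ)·2 = 5
φ = (3.700 − 5/2) / 3 = 0.40 in/h.

φ ≈ 0.40 in/h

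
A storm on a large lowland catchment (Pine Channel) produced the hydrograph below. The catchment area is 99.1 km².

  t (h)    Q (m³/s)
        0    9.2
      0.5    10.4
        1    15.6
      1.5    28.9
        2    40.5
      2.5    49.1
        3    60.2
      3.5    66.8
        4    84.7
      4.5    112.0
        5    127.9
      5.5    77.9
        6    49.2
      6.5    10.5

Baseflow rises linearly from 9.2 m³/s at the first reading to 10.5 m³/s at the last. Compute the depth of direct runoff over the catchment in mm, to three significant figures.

d ≈ 11.0 mm

Direct runoff: 0.00, 1.10, 6.20, 19.40, 30.90, 39.40, 50.40, 56.90, 74.70, 101.90, 117.70, 67.60, 38.80, 0.00 m³/s; ΣQ_DR = 605.0 m³/s.
V = ΣQ_DR · Δt = 605.0 × 1800 s = 1.089 × 10^6 m³.
Over A = 99.1 km², depth = V / A = 11.0 mm.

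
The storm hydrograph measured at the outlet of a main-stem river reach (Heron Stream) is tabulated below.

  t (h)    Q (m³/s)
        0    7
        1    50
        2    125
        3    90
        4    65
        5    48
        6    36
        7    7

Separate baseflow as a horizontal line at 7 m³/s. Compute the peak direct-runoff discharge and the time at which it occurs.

Subtracting baseflow gives direct-runoff ordinates: 0.0, 43.0, 118.0, 83.0, 58.0, 41.0, 29.0, 0.0 m³/s.
The maximum is 118.0 m³/s, occurring at the reading for t = 2 h.

Q_p = 118.0 m³/s at t = 2 h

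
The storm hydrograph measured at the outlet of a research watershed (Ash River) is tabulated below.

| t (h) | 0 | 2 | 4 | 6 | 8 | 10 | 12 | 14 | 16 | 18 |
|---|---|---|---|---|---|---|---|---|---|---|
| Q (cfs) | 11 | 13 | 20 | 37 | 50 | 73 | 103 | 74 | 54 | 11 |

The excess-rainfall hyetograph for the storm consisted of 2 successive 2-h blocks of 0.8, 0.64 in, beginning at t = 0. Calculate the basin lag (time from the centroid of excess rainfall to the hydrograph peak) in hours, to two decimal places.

Centroid of excess rainfall: t_c = Σ P_i·t̄_i / ΣP_i = 1.8889 h (block centres at 1, 3 h).
Hydrograph peak occurs at t = 12 h, so basin lag t_L = 12 − 1.8889 = 10.11 h.

t_L ≈ 10.11 h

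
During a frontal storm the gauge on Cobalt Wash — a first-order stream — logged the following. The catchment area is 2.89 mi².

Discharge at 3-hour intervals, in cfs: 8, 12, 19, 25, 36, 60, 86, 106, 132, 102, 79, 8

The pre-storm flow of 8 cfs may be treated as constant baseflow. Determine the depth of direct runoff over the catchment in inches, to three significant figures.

d ≈ 0.928 in

Direct runoff: 0.0, 4.0, 11.0, 17.0, 28.0, 52.0, 78.0, 98.0, 124.0, 94.0, 71.0, 0.0 cfs; ΣQ_DR = 577.0 cfs.
V = ΣQ_DR · Δt = 577.0 × 10800 s = 6.232 × 10^6 ft³.
Over A = 2.89 mi², depth = V / A = 0.928 in.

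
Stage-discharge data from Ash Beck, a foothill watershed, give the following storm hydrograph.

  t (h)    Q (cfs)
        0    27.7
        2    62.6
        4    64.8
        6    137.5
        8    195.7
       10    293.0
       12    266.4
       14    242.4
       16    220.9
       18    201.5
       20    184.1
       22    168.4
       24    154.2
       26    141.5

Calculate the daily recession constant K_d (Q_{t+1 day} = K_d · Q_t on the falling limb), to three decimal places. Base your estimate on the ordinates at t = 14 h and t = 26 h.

K_d ≈ 0.341

Between t = 14 h and t = 26 h the flow falls from 242.4 to 141.5 cfs over 6×2 h = 12 h.
Per-interval ratio K = (141.5/242.4)^(1/6) = 0.9142; K_d = K^(24/2) = 0.341.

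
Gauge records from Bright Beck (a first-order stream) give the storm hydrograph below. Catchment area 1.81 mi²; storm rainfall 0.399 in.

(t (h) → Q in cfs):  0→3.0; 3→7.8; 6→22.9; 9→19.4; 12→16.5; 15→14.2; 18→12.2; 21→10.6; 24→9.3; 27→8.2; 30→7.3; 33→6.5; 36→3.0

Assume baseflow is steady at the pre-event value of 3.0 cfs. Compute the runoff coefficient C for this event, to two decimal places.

C ≈ 0.66

ΣQ_DR = 101.9 cfs; V = ΣQ_DR·Δt = 1.101 × 10^6 ft³.
Runoff depth d = V / A = 0.2617 in.
C = d / P = 0.2617 / 0.399 = 0.66.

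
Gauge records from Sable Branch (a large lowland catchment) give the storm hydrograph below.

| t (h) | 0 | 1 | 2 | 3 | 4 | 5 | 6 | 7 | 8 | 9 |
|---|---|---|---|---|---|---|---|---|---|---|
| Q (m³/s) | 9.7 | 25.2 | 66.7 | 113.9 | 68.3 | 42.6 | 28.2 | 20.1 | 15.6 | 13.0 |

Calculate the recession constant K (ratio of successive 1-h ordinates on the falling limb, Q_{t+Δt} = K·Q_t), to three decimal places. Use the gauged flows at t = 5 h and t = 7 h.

K ≈ 0.687

Using the recession-limb readings at t = 5 h and t = 7 h: Q falls from 42.6 to 20.1 m³/s over 2 intervals.
K = (Q₂/Q₁)^(1/2) = (20.1/42.6)^(1/2) = 0.687.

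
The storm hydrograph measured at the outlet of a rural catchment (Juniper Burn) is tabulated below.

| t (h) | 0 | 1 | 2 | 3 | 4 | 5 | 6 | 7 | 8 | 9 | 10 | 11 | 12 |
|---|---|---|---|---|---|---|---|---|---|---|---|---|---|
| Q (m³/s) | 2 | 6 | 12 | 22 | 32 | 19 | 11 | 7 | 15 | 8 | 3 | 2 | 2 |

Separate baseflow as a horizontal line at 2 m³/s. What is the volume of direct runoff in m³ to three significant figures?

V ≈ 4.14 × 10^5 m³

Direct-runoff ordinates (Q − Q_b): 0.0, 4.0, 10.0, 20.0, 30.0, 17.0, 9.0, 5.0, 13.0, 6.0, 1.0, 0.0, 0.0 m³/s.
ΣQ_DR = 115.0 m³/s.
With Δt = 1 h = 3600 s, V = ΣQ_DR · Δt = 115.0 × 3600 = 4.14 × 10^5 m³.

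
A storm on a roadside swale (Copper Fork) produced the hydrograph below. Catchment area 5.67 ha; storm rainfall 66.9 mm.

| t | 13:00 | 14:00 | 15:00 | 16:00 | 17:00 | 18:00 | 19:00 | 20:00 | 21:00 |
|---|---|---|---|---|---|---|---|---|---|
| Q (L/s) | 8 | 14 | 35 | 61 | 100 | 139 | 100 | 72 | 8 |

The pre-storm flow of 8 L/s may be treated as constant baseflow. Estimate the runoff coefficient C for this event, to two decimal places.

ΣQ_DR = 465.0 L/s; V = ΣQ_DR·Δt = 1.674 × 10^6 L.
Runoff depth d = V / A = 29.52 mm.
C = d / P = 29.52 / 66.9 = 0.44.

C ≈ 0.44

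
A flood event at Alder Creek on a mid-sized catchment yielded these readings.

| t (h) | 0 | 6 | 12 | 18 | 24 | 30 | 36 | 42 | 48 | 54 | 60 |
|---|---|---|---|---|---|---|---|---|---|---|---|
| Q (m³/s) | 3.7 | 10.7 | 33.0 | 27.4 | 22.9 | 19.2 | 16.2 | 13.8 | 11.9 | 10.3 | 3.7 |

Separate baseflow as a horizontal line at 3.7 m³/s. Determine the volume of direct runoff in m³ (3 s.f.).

Direct-runoff ordinates (Q − Q_b): 0.0, 7.0, 29.3, 23.7, 19.2, 15.5, 12.5, 10.1, 8.2, 6.6, 0.0 m³/s.
ΣQ_DR = 132.1 m³/s.
With Δt = 6 h = 21600 s, V = ΣQ_DR · Δt = 132.1 × 21600 = 2.85 × 10^6 m³.

V ≈ 2.85 × 10^6 m³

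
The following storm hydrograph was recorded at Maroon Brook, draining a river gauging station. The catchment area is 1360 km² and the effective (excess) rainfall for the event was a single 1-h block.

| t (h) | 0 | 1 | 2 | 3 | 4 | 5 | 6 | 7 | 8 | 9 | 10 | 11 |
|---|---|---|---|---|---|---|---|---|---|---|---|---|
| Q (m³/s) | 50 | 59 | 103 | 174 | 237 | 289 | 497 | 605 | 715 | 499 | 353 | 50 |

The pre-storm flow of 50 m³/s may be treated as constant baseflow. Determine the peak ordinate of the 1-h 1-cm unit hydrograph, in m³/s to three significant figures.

Direct runoff: 0.0, 9.0, 53.0, 124.0, 187.0, 239.0, 447.0, 555.0, 665.0, 449.0, 303.0, 0.0 m³/s; ΣQ_DR = 3031 m³/s, peak = 665.0 m³/s.
Runoff depth d = ΣQ_DR·Δt / A = 3031 × 3600 / (1360 km²) = 8.023 mm.
The 1-cm UH is the DRH scaled by (10 mm)/d, so U_p = 665.0 × 10/8.023 = 829 m³/s.

U_p ≈ 829 m³/s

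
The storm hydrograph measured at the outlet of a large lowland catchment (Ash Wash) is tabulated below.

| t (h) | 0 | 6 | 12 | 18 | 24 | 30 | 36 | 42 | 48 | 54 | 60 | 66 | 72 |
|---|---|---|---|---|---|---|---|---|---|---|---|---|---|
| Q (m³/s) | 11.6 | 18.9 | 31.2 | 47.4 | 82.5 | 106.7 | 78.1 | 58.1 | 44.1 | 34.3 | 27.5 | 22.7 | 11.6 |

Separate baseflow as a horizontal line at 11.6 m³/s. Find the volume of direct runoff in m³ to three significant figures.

Direct-runoff ordinates (Q − Q_b): 0.0, 7.3, 19.6, 35.8, 70.9, 95.1, 66.5, 46.5, 32.5, 22.7, 15.9, 11.1, 0.0 m³/s.
ΣQ_DR = 423.9 m³/s.
With Δt = 6 h = 21600 s, V = ΣQ_DR · Δt = 423.9 × 21600 = 9.16 × 10^6 m³.

V ≈ 9.16 × 10^6 m³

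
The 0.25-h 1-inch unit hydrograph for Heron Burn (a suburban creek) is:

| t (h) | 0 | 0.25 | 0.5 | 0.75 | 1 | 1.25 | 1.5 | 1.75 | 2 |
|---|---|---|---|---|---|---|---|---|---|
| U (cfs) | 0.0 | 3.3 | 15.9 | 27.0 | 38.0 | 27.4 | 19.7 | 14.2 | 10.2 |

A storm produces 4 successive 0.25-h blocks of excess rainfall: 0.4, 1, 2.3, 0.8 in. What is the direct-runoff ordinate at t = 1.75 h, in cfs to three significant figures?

By discrete convolution, Q_j = Σ (P_i / 1 in) · U_{j−i}.
At t = 1.75 h (j=7): Q = (0.4/1)·14.2 + (1/1)·19.7 + (2.3/1)·27.4 + (0.8/1)·38.0 = 119 cfs.

Q ≈ 119 cfs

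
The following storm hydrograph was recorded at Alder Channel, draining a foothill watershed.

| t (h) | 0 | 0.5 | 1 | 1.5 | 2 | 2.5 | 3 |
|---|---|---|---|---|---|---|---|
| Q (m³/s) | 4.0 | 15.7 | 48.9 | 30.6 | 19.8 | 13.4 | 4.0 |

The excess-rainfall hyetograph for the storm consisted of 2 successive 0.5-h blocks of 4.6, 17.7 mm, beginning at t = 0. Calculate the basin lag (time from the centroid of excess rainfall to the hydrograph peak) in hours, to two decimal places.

t_L ≈ 0.35 h

Centroid of excess rainfall: t_c = Σ P_i·t̄_i / ΣP_i = 0.6469 h (block centres at 0.25, 0.75 h).
Hydrograph peak occurs at t = 1 h, so basin lag t_L = 1 − 0.6469 = 0.35 h.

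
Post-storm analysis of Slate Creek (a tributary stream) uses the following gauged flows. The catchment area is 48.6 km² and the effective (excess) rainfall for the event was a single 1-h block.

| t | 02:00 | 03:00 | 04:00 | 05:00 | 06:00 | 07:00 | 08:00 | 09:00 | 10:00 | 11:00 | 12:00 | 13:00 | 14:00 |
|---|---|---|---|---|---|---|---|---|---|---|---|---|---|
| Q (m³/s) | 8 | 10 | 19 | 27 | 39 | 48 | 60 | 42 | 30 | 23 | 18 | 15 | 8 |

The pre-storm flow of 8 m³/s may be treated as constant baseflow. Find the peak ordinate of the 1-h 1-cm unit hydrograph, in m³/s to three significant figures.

U_p ≈ 28.9 m³/s

Direct runoff: 0.0, 2.0, 11.0, 19.0, 31.0, 40.0, 52.0, 34.0, 22.0, 15.0, 10.0, 7.0, 0.0 m³/s; ΣQ_DR = 243.0 m³/s, peak = 52.0 m³/s.
Runoff depth d = ΣQ_DR·Δt / A = 243.0 × 3600 / (48.6 km²) = 18.00 mm.
The 1-cm UH is the DRH scaled by (10 mm)/d, so U_p = 52.0 × 10/18.00 = 28.9 m³/s.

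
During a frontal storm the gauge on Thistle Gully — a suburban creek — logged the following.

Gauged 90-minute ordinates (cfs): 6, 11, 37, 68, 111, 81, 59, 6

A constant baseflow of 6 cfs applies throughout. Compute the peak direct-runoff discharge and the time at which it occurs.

Q_p = 105.0 cfs at t = 6 h

Subtracting baseflow gives direct-runoff ordinates: 0.0, 5.0, 31.0, 62.0, 105.0, 75.0, 53.0, 0.0 cfs.
The maximum is 105.0 cfs, occurring at the reading for t = 6 h.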